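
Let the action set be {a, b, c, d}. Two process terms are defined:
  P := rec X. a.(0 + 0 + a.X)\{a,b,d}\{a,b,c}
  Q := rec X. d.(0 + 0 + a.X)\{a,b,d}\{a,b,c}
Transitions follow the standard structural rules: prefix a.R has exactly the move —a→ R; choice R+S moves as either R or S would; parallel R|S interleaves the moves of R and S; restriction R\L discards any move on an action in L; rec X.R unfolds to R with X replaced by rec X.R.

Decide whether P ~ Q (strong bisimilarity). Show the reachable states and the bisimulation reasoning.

LTS(P): 2 reachable states
  u0 = rec X. a.(0 + 0 + a.X)\{a,b,d}\{a,b,c} | ··a··> u1
  u1 = (0 + 0 + a.(rec X. a.(0 + 0 + a.X)\{a,b,d}\{a,b,c}))\{a,b,d}\{a,b,c} | (no moves)
LTS(Q): 2 reachable states
  v0 = rec X. d.(0 + 0 + a.X)\{a,b,d}\{a,b,c} | ··d··> v1
  v1 = (0 + 0 + a.(rec X. d.(0 + 0 + a.X)\{a,b,d}\{a,b,c}))\{a,b,d}\{a,b,c} | (no moves)
Partition-refinement fixed point:
  B0 = {u0}
  B1 = {u1, v1}
  B2 = {v0}
u0 ∈ B0, v0 ∈ B2 → different blocks

not bisimilar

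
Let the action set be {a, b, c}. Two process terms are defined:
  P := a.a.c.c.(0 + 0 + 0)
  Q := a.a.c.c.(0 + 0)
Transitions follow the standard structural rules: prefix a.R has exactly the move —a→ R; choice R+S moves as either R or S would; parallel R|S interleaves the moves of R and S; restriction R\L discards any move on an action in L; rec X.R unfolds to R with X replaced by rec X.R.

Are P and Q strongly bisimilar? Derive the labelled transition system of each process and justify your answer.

YES

LTS(P): 5 reachable states
  p0 = a.a.c.c.(0 + 0 + 0) → —a→ p1
  p1 = a.c.c.(0 + 0 + 0) → —a→ p2
  p2 = c.c.(0 + 0 + 0) → —c→ p3
  p3 = c.(0 + 0 + 0) → —c→ p4
  p4 = 0 + 0 + 0 → stopped
LTS(Q): 5 reachable states
  q0 = a.a.c.c.(0 + 0) → —a→ q1
  q1 = a.c.c.(0 + 0) → —a→ q2
  q2 = c.c.(0 + 0) → —c→ q3
  q3 = c.(0 + 0) → —c→ q4
  q4 = 0 + 0 → stopped
Bisimilarity quotient blocks:
  B0 = {p0, q0}
  B1 = {p1, q1}
  B2 = {p2, q2}
  B3 = {p3, q3}
  B4 = {p4, q4}
p0 ∈ B0, q0 ∈ B0 → same block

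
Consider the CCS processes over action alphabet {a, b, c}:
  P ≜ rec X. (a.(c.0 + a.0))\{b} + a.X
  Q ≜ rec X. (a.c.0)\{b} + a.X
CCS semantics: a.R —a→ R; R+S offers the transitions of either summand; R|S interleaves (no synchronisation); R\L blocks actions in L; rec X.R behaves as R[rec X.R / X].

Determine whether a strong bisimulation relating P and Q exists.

P ≁ Q

LTS(P): 3 reachable states
  m0 = rec X. (a.(c.0 + a.0))\{b} + a.X ⊢ --a--▸ m0, --a--▸ m1
  m1 = (c.0 + a.0)\{b} ⊢ --a--▸ m2, --c--▸ m2
  m2 = 0\{b} ⊢ (no moves)
LTS(Q): 3 reachable states
  n0 = rec X. (a.c.0)\{b} + a.X ⊢ --a--▸ n0, --a--▸ n1
  n1 = (c.0)\{b} ⊢ --c--▸ n2
  n2 = 0\{b} ⊢ (no moves)
Partition-refinement fixed point:
  B0 = {m0}
  B1 = {m1}
  B2 = {m2, n2}
  B3 = {n0}
  B4 = {n1}
m0 ∈ B0, n0 ∈ B3 → different blocks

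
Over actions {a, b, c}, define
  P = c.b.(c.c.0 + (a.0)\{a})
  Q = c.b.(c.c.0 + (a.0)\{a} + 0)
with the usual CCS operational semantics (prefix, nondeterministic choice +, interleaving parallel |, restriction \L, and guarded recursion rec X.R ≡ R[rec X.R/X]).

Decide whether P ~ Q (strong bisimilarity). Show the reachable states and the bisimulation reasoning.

Reachable graph of P (5 states):
  m0 = c.b.(c.c.0 + (a.0)\{a}) :: -c-> m1
  m1 = b.(c.c.0 + (a.0)\{a}) :: -b-> m2
  m2 = c.c.0 + (a.0)\{a} :: -c-> m3
  m3 = c.0 :: -c-> m4
  m4 = 0 :: (no moves)
Reachable graph of Q (5 states):
  n0 = c.b.(c.c.0 + (a.0)\{a} + 0) :: -c-> n1
  n1 = b.(c.c.0 + (a.0)\{a} + 0) :: -b-> n2
  n2 = c.c.0 + (a.0)\{a} + 0 :: -c-> n3
  n3 = c.0 :: -c-> n4
  n4 = 0 :: (no moves)
Partition-refinement fixed point:
  B0 = {m0, n0}
  B1 = {m1, n1}
  B2 = {m2, n2}
  B3 = {m3, n3}
  B4 = {m4, n4}
m0 ∈ B0, n0 ∈ B0 → same block

bisimilar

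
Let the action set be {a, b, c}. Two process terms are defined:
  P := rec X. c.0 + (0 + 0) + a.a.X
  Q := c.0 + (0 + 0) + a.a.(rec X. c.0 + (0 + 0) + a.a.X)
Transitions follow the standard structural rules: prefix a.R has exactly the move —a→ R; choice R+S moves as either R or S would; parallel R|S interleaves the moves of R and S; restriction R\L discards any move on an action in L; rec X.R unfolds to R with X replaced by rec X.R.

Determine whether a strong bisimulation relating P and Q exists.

LTS(P): 3 reachable states
  u0 = rec X. c.0 + (0 + 0) + a.a.X | =a=> u1, =c=> u2
  u1 = a.(rec X. c.0 + (0 + 0) + a.a.X) | =a=> u0
  u2 = 0 | ·
LTS(Q): 4 reachable states
  v0 = c.0 + (0 + 0) + a.a.(rec X. c.0 + (0 + 0) + a.a.X) | =a=> v1, =c=> v2
  v1 = a.(rec X. c.0 + (0 + 0) + a.a.X) | =a=> v3
  v2 = 0 | ·
  v3 = rec X. c.0 + (0 + 0) + a.a.X | =a=> v1, =c=> v2
Partition-refinement fixed point:
  B0 = {u0, v0, v3}
  B1 = {u1, v1}
  B2 = {u2, v2}
u0 ∈ B0, v0 ∈ B0 → same block

bisimilar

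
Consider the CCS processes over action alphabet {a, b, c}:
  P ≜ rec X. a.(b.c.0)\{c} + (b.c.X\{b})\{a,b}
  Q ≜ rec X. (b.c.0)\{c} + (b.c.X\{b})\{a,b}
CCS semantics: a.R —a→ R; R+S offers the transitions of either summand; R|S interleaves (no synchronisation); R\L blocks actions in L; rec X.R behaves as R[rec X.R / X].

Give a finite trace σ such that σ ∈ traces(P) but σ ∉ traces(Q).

a

P's transition system — 3 states:
  u0 = rec X. a.(b.c.0)\{c} + (b.c.X\{b})\{a,b} :: -a-> u1
  u1 = (b.c.0)\{c} :: -b-> u2
  u2 = (c.0)\{c} :: deadlocked
Q's transition system — 2 states:
  v0 = rec X. (b.c.0)\{c} + (b.c.X\{b})\{a,b} :: -b-> v1
  v1 = (c.0)\{c} :: deadlocked
Executing a from P (initial set {u0}):
  after a @ step 1: {u1}
  — P admits the full trace.
Executing a from Q (initial set {v0}):
  after a @ step 1: ∅  — Q cannot continue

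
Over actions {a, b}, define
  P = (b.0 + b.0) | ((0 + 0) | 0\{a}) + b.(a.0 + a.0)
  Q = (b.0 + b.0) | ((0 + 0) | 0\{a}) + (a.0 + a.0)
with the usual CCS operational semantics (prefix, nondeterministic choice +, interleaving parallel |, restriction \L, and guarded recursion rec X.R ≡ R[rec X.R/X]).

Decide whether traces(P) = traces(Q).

LTS(P): 4 reachable states
  p0 = (b.0 + b.0) | ((0 + 0) | 0\{a}) + b.(a.0 + a.0) ⊢ -b-> p1, -b-> p2
  p1 = 0 | ((0 + 0) | 0\{a}) ⊢ ·
  p2 = a.0 + a.0 ⊢ -a-> p3
  p3 = 0 ⊢ ·
LTS(Q): 3 reachable states
  q0 = (b.0 + b.0) | ((0 + 0) | 0\{a}) + (a.0 + a.0) ⊢ -a-> q1, -b-> q2
  q1 = 0 ⊢ ·
  q2 = 0 | ((0 + 0) | 0\{a}) ⊢ ·
Run σ = ⟨ba⟩ on P: start {p0}
  step 1 (b): {p1, p2}
  step 2 (a): {p3}
  P completes σ.
Run σ = ⟨ba⟩ on Q: start {q0}
  step 1 (b): {q2}
  step 2 (a): ∅  — Q cannot continue

traces(P) ≠ traces(Q) — witness ⟨ba⟩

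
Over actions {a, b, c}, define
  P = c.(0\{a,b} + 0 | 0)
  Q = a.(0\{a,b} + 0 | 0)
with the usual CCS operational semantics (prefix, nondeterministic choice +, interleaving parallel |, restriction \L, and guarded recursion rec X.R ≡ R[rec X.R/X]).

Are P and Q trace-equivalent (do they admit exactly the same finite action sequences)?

NO — witness ⟨c⟩

P's transition system — 2 states:
  m0 = c.(0\{a,b} + 0 | 0) has moves —c→ m1
  m1 = 0\{a,b} + 0 | 0 has moves (no moves)
Q's transition system — 2 states:
  n0 = a.(0\{a,b} + 0 | 0) has moves —a→ n1
  n1 = 0\{a,b} + 0 | 0 has moves (no moves)
Trace ⟨c⟩ through P, begin at {m0}:
  [1] c ⇒ {m1}
  P completes σ.
Trace ⟨c⟩ through Q, begin at {n0}:
  [1] c ⇒ ∅ (Q stuck)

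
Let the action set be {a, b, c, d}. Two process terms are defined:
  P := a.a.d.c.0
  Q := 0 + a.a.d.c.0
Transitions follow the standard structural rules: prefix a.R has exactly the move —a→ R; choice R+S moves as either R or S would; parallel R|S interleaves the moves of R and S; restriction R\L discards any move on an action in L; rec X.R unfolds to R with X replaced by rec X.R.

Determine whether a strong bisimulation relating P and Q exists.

bisimilar

P's transition system — 5 states:
  m0 = a.a.d.c.0 has moves --a--▸ m1
  m1 = a.d.c.0 has moves --a--▸ m2
  m2 = d.c.0 has moves --d--▸ m3
  m3 = c.0 has moves --c--▸ m4
  m4 = 0 has moves deadlocked
Q's transition system — 5 states:
  n0 = 0 + a.a.d.c.0 has moves --a--▸ n1
  n1 = a.d.c.0 has moves --a--▸ n2
  n2 = d.c.0 has moves --d--▸ n3
  n3 = c.0 has moves --c--▸ n4
  n4 = 0 has moves deadlocked
Partition-refinement fixed point:
  B0 = {m0, n0}
  B1 = {m1, n1}
  B2 = {m2, n2}
  B3 = {m3, n3}
  B4 = {m4, n4}
m0 ∈ B0, n0 ∈ B0 → same block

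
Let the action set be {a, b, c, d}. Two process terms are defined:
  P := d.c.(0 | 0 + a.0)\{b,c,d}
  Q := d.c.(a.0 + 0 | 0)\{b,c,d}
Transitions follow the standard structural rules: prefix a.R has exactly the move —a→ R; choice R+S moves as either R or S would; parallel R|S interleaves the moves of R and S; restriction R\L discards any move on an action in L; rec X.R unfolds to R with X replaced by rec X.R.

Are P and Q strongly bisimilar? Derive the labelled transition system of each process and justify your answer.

LTS(P): 4 reachable states
  s0 = d.c.(0 | 0 + a.0)\{b,c,d} → -d-> s1
  s1 = c.(0 | 0 + a.0)\{b,c,d} → -c-> s2
  s2 = (0 | 0 + a.0)\{b,c,d} → -a-> s3
  s3 = 0\{b,c,d} → ∅
LTS(Q): 4 reachable states
  t0 = d.c.(a.0 + 0 | 0)\{b,c,d} → -d-> t1
  t1 = c.(a.0 + 0 | 0)\{b,c,d} → -c-> t2
  t2 = (a.0 + 0 | 0)\{b,c,d} → -a-> t3
  t3 = 0\{b,c,d} → ∅
Partition-refinement fixed point:
  B0 = {s0, t0}
  B1 = {s1, t1}
  B2 = {s2, t2}
  B3 = {s3, t3}
s0 ∈ B0, t0 ∈ B0 → same block

P ~ Q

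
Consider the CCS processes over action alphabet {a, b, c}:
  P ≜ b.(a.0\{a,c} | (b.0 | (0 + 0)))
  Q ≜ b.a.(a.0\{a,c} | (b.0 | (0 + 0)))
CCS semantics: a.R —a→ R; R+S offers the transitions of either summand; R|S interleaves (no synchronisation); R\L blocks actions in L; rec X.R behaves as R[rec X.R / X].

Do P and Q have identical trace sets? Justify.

trace-distinct — witness ⟨bb⟩

P's transition system — 5 states:
  s0 = b.(a.0\{a,c} | (b.0 | (0 + 0))) has moves -b-> s1
  s1 = a.0\{a,c} | (b.0 | (0 + 0)) has moves -a-> s2, -b-> s3
  s2 = 0\{a,c} | (b.0 | (0 + 0)) has moves -b-> s4
  s3 = a.0\{a,c} | (0 | (0 + 0)) has moves -a-> s4
  s4 = 0\{a,c} | (0 | (0 + 0)) has moves ∅
Q's transition system — 6 states:
  t0 = b.a.(a.0\{a,c} | (b.0 | (0 + 0))) has moves -b-> t1
  t1 = a.(a.0\{a,c} | (b.0 | (0 + 0))) has moves -a-> t2
  t2 = a.0\{a,c} | (b.0 | (0 + 0)) has moves -a-> t3, -b-> t4
  t3 = 0\{a,c} | (b.0 | (0 + 0)) has moves -b-> t5
  t4 = a.0\{a,c} | (0 | (0 + 0)) has moves -a-> t5
  t5 = 0\{a,c} | (0 | (0 + 0)) has moves ∅
Run σ = ⟨bb⟩ on P: start {s0}
  step 1 (b): {s1}
  step 2 (b): {s3}
  — P admits the full trace.
Run σ = ⟨bb⟩ on Q: start {t0}
  step 1 (b): {t1}
  step 2 (b): ∅  — Q cannot continue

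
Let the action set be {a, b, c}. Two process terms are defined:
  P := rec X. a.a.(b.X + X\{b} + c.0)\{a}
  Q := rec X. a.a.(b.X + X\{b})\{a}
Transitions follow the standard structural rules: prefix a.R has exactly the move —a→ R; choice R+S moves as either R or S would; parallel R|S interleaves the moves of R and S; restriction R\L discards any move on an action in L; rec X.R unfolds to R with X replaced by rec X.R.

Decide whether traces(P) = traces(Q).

trace-distinct — witness ⟨aac⟩

LTS(P): 5 reachable states
  p0 = rec X. a.a.(b.X + X\{b} + c.0)\{a} has moves =a=> p1
  p1 = a.(b.(rec X. a.a.(b.X + X\{b} + c.0)\{a}) + (rec X. a.a.(b.X + X\{b} + c.0)\{a})\{b} + c.0)\{a} has moves =a=> p2
  p2 = (b.(rec X. a.a.(b.X + X\{b} + c.0)\{a}) + (rec X. a.a.(b.X + X\{b} + c.0)\{a})\{b} + c.0)\{a} has moves =b=> p3, =c=> p4
  p3 = (rec X. a.a.(b.X + X\{b} + c.0)\{a})\{a} has moves stopped
  p4 = 0\{a} has moves stopped
LTS(Q): 4 reachable states
  q0 = rec X. a.a.(b.X + X\{b})\{a} has moves =a=> q1
  q1 = a.(b.(rec X. a.a.(b.X + X\{b})\{a}) + (rec X. a.a.(b.X + X\{b})\{a})\{b})\{a} has moves =a=> q2
  q2 = (b.(rec X. a.a.(b.X + X\{b})\{a}) + (rec X. a.a.(b.X + X\{b})\{a})\{b})\{a} has moves =b=> q3
  q3 = (rec X. a.a.(b.X + X\{b})\{a})\{a} has moves stopped
Executing aac from P (initial set {p0}):
  after a @ step 1: {p1}
  after a @ step 2: {p2}
  after c @ step 3: {p4}
  P completes σ.
Executing aac from Q (initial set {q0}):
  after a @ step 1: {q1}
  after a @ step 2: {q2}
  after c @ step 3: ∅  — Q cannot continue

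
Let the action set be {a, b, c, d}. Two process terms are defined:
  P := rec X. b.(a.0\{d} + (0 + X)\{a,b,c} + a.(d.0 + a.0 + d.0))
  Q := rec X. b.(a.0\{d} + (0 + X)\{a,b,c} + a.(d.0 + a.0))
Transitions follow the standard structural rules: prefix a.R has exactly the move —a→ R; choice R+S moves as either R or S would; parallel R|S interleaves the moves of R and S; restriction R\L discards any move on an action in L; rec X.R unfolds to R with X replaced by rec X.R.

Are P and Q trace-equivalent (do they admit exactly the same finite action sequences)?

P's transition system — 5 states:
  m0 = rec X. b.(a.0\{d} + (0 + X)\{a,b,c} + a.(d.0 + a.0 + d.0)) | -b-> m1
  m1 = a.0\{d} + (0 + (rec X. b.(a.0\{d} + (0 + X)\{a,b,c} + a.(d.0 + a.0 + d.0))))\{a,b,c} + a.(d.0 + a.0 + d.0) | -a-> m2, -a-> m3
  m2 = 0\{d} | deadlocked
  m3 = d.0 + a.0 + d.0 | -a-> m4, -d-> m4
  m4 = 0 | deadlocked
Q's transition system — 5 states:
  n0 = rec X. b.(a.0\{d} + (0 + X)\{a,b,c} + a.(d.0 + a.0)) | -b-> n1
  n1 = a.0\{d} + (0 + (rec X. b.(a.0\{d} + (0 + X)\{a,b,c} + a.(d.0 + a.0))))\{a,b,c} + a.(d.0 + a.0) | -a-> n2, -a-> n3
  n2 = 0\{d} | deadlocked
  n3 = d.0 + a.0 | -a-> n4, -d-> n4
  n4 = 0 | deadlocked
Coarsest stable partition (strong bisimilarity classes):
  B0 = {m0, n0}
  B1 = {m1, n1}
  B2 = {m3, n3}
  B3 = {m2, m4, n2, n4}
m0 ∈ B0, n0 ∈ B0 → same block
Bisimilar ⇒ trace-equivalent.

YES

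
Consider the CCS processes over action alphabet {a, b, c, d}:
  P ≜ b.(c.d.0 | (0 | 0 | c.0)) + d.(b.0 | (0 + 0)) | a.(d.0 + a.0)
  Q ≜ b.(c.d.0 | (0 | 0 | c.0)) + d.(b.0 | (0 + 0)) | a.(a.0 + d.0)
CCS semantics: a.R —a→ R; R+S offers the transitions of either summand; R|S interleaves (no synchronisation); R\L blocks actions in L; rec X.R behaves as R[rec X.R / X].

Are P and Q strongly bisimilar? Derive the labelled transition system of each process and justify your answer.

P's transition system — 15 states:
  m0 = b.(c.d.0 | (0 | 0 | c.0)) + d.(b.0 | (0 + 0)) | a.(d.0 + a.0) has moves —a→ m1, —b→ m2, —d→ m3
  m1 = d.(b.0 | (0 + 0)) | (d.0 + a.0) has moves —a→ m4, —d→ m4, —d→ m5
  m2 = c.d.0 | (0 | 0 | c.0) has moves —c→ m6, —c→ m7
  m3 = b.0 | (0 + 0) | a.(d.0 + a.0) has moves —a→ m5, —b→ m8
  m4 = d.(b.0 | (0 + 0)) | 0 has moves —d→ m9
  m5 = b.0 | (0 + 0) | (d.0 + a.0) has moves —a→ m9, —b→ m10, —d→ m9
  m6 = c.d.0 | (0 | 0 | 0) has moves —c→ m11
  m7 = d.0 | (0 | 0 | c.0) has moves —c→ m11, —d→ m12
  m8 = 0 | (0 + 0) | a.(d.0 + a.0) has moves —a→ m10
  m9 = b.0 | (0 + 0) | 0 has moves —b→ m13
  m10 = 0 | (0 + 0) | (d.0 + a.0) has moves —a→ m13, —d→ m13
  m11 = d.0 | (0 | 0 | 0) has moves —d→ m14
  m12 = 0 | (0 | 0 | c.0) has moves —c→ m14
  m13 = 0 | (0 + 0) | 0 has moves ∅
  m14 = 0 | (0 | 0 | 0) has moves ∅
Q's transition system — 15 states:
  n0 = b.(c.d.0 | (0 | 0 | c.0)) + d.(b.0 | (0 + 0)) | a.(a.0 + d.0) has moves —a→ n1, —b→ n2, —d→ n3
  n1 = d.(b.0 | (0 + 0)) | (a.0 + d.0) has moves —a→ n4, —d→ n4, —d→ n5
  n2 = c.d.0 | (0 | 0 | c.0) has moves —c→ n6, —c→ n7
  n3 = b.0 | (0 + 0) | a.(a.0 + d.0) has moves —a→ n5, —b→ n8
  n4 = d.(b.0 | (0 + 0)) | 0 has moves —d→ n9
  n5 = b.0 | (0 + 0) | (a.0 + d.0) has moves —a→ n9, —b→ n10, —d→ n9
  n6 = c.d.0 | (0 | 0 | 0) has moves —c→ n11
  n7 = d.0 | (0 | 0 | c.0) has moves —c→ n11, —d→ n12
  n8 = 0 | (0 + 0) | a.(a.0 + d.0) has moves —a→ n10
  n9 = b.0 | (0 + 0) | 0 has moves —b→ n13
  n10 = 0 | (0 + 0) | (a.0 + d.0) has moves —a→ n13, —d→ n13
  n11 = d.0 | (0 | 0 | 0) has moves —d→ n14
  n12 = 0 | (0 | 0 | c.0) has moves —c→ n14
  n13 = 0 | (0 + 0) | 0 has moves ∅
  n14 = 0 | (0 | 0 | 0) has moves ∅
Bisimilarity quotient blocks:
  B0 = {m0, n0}
  B1 = {m3, n3}
  B2 = {m8, n8}
  B3 = {m10, n10}
  B4 = {m13, m14, n13, n14}
  B5 = {m5, n5}
  B6 = {m9, n9}
  B7 = {m2, n2}
  B8 = {m7, n7}
  B9 = {m11, n11}
  B10 = {m12, n12}
  B11 = {m6, n6}
  B12 = {m1, n1}
  B13 = {m4, n4}
m0 ∈ B0, n0 ∈ B0 → same block

YES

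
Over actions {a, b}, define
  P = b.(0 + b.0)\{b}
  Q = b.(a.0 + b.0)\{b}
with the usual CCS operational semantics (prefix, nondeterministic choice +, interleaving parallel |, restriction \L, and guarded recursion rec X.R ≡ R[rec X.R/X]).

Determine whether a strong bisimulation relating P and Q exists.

NO

P's transition system — 2 states:
  s0 = b.(0 + b.0)\{b} ⊢ =b=> s1
  s1 = (0 + b.0)\{b} ⊢ deadlocked
Q's transition system — 3 states:
  t0 = b.(a.0 + b.0)\{b} ⊢ =b=> t1
  t1 = (a.0 + b.0)\{b} ⊢ =a=> t2
  t2 = 0\{b} ⊢ deadlocked
Bisimilarity quotient blocks:
  B0 = {s0}
  B1 = {s1, t2}
  B2 = {t0}
  B3 = {t1}
s0 ∈ B0, t0 ∈ B2 → different blocks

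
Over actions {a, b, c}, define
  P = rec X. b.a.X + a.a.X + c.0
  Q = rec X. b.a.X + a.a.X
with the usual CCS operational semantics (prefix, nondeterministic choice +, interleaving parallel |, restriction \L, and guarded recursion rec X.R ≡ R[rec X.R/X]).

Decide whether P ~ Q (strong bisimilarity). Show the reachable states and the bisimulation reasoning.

Reachable graph of P (3 states):
  u0 = rec X. b.a.X + a.a.X + c.0 :: -a-> u1, -b-> u1, -c-> u2
  u1 = a.(rec X. b.a.X + a.a.X + c.0) :: -a-> u0
  u2 = 0 :: ·
Reachable graph of Q (2 states):
  v0 = rec X. b.a.X + a.a.X :: -a-> v1, -b-> v1
  v1 = a.(rec X. b.a.X + a.a.X) :: -a-> v0
Coarsest stable partition (strong bisimilarity classes):
  B0 = {u0}
  B1 = {u1}
  B2 = {u2}
  B3 = {v0}
  B4 = {v1}
u0 ∈ B0, v0 ∈ B3 → different blocks

P ≁ Q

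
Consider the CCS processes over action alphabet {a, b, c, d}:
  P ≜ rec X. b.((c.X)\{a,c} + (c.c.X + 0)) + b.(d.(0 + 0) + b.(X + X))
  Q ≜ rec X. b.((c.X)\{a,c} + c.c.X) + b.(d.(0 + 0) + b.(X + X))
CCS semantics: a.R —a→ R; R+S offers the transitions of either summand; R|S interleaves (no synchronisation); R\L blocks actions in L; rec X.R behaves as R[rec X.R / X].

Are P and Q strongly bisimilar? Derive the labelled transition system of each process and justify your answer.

bisimilar

Reachable graph of P (6 states):
  s0 = rec X. b.((c.X)\{a,c} + (c.c.X + 0)) + b.(d.(0 + 0) + b.(X + X)) → --b--▸ s1, --b--▸ s2
  s1 = (c.(rec X. b.((c.X)\{a,c} + (c.c.X + 0)) + b.(d.(0 + 0) + b.(X + X))))\{a,c} + (c.c.(rec X. b.((c.X)\{a,c} + (c.c.X + 0)) + b.(d.(0 + 0) + b.(X + X))) + 0) → --c--▸ s3
  s2 = d.(0 + 0) + b.((rec X. b.((c.X)\{a,c} + (c.c.X + 0)) + b.(d.(0 + 0) + b.(X + X))) + (rec X. b.((c.X)\{a,c} + (c.c.X + 0)) + b.(d.(0 + 0) + b.(X + X)))) → --b--▸ s4, --d--▸ s5
  s3 = c.(rec X. b.((c.X)\{a,c} + (c.c.X + 0)) + b.(d.(0 + 0) + b.(X + X))) → --c--▸ s0
  s4 = (rec X. b.((c.X)\{a,c} + (c.c.X + 0)) + b.(d.(0 + 0) + b.(X + X))) + (rec X. b.((c.X)\{a,c} + (c.c.X + 0)) + b.(d.(0 + 0) + b.(X + X))) → --b--▸ s1, --b--▸ s2
  s5 = 0 + 0 → stopped
Reachable graph of Q (6 states):
  t0 = rec X. b.((c.X)\{a,c} + c.c.X) + b.(d.(0 + 0) + b.(X + X)) → --b--▸ t1, --b--▸ t2
  t1 = (c.(rec X. b.((c.X)\{a,c} + c.c.X) + b.(d.(0 + 0) + b.(X + X))))\{a,c} + c.c.(rec X. b.((c.X)\{a,c} + c.c.X) + b.(d.(0 + 0) + b.(X + X))) → --c--▸ t3
  t2 = d.(0 + 0) + b.((rec X. b.((c.X)\{a,c} + c.c.X) + b.(d.(0 + 0) + b.(X + X))) + (rec X. b.((c.X)\{a,c} + c.c.X) + b.(d.(0 + 0) + b.(X + X)))) → --b--▸ t4, --d--▸ t5
  t3 = c.(rec X. b.((c.X)\{a,c} + c.c.X) + b.(d.(0 + 0) + b.(X + X))) → --c--▸ t0
  t4 = (rec X. b.((c.X)\{a,c} + c.c.X) + b.(d.(0 + 0) + b.(X + X))) + (rec X. b.((c.X)\{a,c} + c.c.X) + b.(d.(0 + 0) + b.(X + X))) → --b--▸ t1, --b--▸ t2
  t5 = 0 + 0 → stopped
Partition-refinement fixed point:
  B0 = {s0, s4, t0, t4}
  B1 = {s2, t2}
  B2 = {s5, t5}
  B3 = {s1, t1}
  B4 = {s3, t3}
s0 ∈ B0, t0 ∈ B0 → same block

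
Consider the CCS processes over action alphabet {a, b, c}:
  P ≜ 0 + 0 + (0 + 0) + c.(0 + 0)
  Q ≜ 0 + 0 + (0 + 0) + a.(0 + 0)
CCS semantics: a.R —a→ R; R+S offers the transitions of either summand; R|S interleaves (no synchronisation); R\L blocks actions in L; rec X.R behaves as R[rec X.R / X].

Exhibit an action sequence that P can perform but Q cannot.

LTS(P): 2 reachable states
  p0 = 0 + 0 + (0 + 0) + c.(0 + 0) :: --c--▸ p1
  p1 = 0 + 0 :: (no moves)
LTS(Q): 2 reachable states
  q0 = 0 + 0 + (0 + 0) + a.(0 + 0) :: --a--▸ q1
  q1 = 0 + 0 :: (no moves)
Trace ⟨c⟩ through P, begin at {p0}:
  after c @ step 1: {p1}
  ✓ P
Trace ⟨c⟩ through Q, begin at {q0}:
  after c @ step 1: ∅  — Q cannot continue

c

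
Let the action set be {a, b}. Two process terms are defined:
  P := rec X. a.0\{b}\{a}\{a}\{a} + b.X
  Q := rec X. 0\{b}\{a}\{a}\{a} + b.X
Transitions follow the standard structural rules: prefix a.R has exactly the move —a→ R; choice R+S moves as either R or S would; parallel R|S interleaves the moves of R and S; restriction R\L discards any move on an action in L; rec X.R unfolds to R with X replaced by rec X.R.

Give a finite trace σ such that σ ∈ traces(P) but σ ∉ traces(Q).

P's transition system — 2 states:
  s0 = rec X. a.0\{b}\{a}\{a}\{a} + b.X has moves ··a··> s1, ··b··> s0
  s1 = 0\{b}\{a}\{a}\{a} has moves ·
Q's transition system — 1 states:
  t0 = rec X. 0\{b}\{a}\{a}\{a} + b.X has moves ··b··> t0
Trace ⟨a⟩ through P, begin at {s0}:
  [1] a ⇒ {s1}
  — P admits the full trace.
Trace ⟨a⟩ through Q, begin at {t0}:
  [1] a ⇒ no successor for Q

a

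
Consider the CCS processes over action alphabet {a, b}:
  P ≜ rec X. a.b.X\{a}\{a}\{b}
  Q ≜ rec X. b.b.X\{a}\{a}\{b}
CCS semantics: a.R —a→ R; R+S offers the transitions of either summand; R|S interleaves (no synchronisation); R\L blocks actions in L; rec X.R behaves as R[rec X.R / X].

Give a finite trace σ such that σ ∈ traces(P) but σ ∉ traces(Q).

Reachable graph of P (3 states):
  m0 = rec X. a.b.X\{a}\{a}\{b} has moves ··a··> m1
  m1 = b.(rec X. a.b.X\{a}\{a}\{b})\{a}\{a}\{b} has moves ··b··> m2
  m2 = (rec X. a.b.X\{a}\{a}\{b})\{a}\{a}\{b} has moves deadlocked
Reachable graph of Q (3 states):
  n0 = rec X. b.b.X\{a}\{a}\{b} has moves ··b··> n1
  n1 = b.(rec X. b.b.X\{a}\{a}\{b})\{a}\{a}\{b} has moves ··b··> n2
  n2 = (rec X. b.b.X\{a}\{a}\{b})\{a}\{a}\{b} has moves deadlocked
Executing a from P (initial set {m0}):
  [1] a ⇒ {m1}
  — P admits the full trace.
Executing a from Q (initial set {n0}):
  [1] a ⇒ no successor for Q

a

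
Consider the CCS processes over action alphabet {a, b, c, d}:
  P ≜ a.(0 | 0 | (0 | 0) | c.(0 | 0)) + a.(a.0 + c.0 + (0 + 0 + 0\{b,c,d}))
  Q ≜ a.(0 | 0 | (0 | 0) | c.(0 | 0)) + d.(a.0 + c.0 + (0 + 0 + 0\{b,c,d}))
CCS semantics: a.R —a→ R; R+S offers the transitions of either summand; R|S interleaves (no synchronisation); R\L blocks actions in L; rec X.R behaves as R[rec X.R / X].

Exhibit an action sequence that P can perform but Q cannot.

LTS(P): 5 reachable states
  u0 = a.(0 | 0 | (0 | 0) | c.(0 | 0)) + a.(a.0 + c.0 + (0 + 0 + 0\{b,c,d})) | =a=> u1, =a=> u2
  u1 = 0 | 0 | (0 | 0) | c.(0 | 0) | =c=> u3
  u2 = a.0 + c.0 + (0 + 0 + 0\{b,c,d}) | =a=> u4, =c=> u4
  u3 = 0 | 0 | (0 | 0) | (0 | 0) | stopped
  u4 = 0 | stopped
LTS(Q): 5 reachable states
  v0 = a.(0 | 0 | (0 | 0) | c.(0 | 0)) + d.(a.0 + c.0 + (0 + 0 + 0\{b,c,d})) | =a=> v1, =d=> v2
  v1 = 0 | 0 | (0 | 0) | c.(0 | 0) | =c=> v3
  v2 = a.0 + c.0 + (0 + 0 + 0\{b,c,d}) | =a=> v4, =c=> v4
  v3 = 0 | 0 | (0 | 0) | (0 | 0) | stopped
  v4 = 0 | stopped
Run σ = ⟨aa⟩ on P: start {u0}
  step 1 (a): {u1, u2}
  step 2 (a): {u4}
  ✓ P
Run σ = ⟨aa⟩ on Q: start {v0}
  step 1 (a): {v1}
  step 2 (a): ∅ (Q stuck)

aa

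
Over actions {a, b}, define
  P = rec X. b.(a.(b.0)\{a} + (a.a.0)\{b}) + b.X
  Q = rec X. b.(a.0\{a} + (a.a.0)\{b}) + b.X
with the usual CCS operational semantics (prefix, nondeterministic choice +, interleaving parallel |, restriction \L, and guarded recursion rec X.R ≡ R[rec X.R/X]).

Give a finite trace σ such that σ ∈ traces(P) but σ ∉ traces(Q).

bab

LTS(P): 6 reachable states
  s0 = rec X. b.(a.(b.0)\{a} + (a.a.0)\{b}) + b.X :: =b=> s0, =b=> s1
  s1 = a.(b.0)\{a} + (a.a.0)\{b} :: =a=> s2, =a=> s3
  s2 = (a.0)\{b} :: =a=> s4
  s3 = (b.0)\{a} :: =b=> s5
  s4 = 0\{b} :: deadlocked
  s5 = 0\{a} :: deadlocked
LTS(Q): 5 reachable states
  t0 = rec X. b.(a.0\{a} + (a.a.0)\{b}) + b.X :: =b=> t0, =b=> t1
  t1 = a.0\{a} + (a.a.0)\{b} :: =a=> t2, =a=> t3
  t2 = (a.0)\{b} :: =a=> t4
  t3 = 0\{a} :: deadlocked
  t4 = 0\{b} :: deadlocked
Trace ⟨bab⟩ through P, begin at {s0}:
  [1] b ⇒ {s0, s1}
  [2] a ⇒ {s2, s3}
  [3] b ⇒ {s5}
  ✓ P
Trace ⟨bab⟩ through Q, begin at {t0}:
  [1] b ⇒ {t0, t1}
  [2] a ⇒ {t2, t3}
  [3] b ⇒ ∅ (Q stuck)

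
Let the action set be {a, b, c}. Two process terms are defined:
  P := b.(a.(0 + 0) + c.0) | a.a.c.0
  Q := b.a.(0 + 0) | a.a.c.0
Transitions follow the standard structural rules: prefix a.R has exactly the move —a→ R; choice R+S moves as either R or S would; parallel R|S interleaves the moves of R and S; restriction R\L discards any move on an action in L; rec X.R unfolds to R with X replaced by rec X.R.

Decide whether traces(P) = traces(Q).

trace-distinct — witness ⟨bc⟩

Reachable graph of P (16 states):
  p0 = b.(a.(0 + 0) + c.0) | a.a.c.0 ⊢ --a--▸ p1, --b--▸ p2
  p1 = b.(a.(0 + 0) + c.0) | a.c.0 ⊢ --a--▸ p3, --b--▸ p4
  p2 = (a.(0 + 0) + c.0) | a.a.c.0 ⊢ --a--▸ p4, --a--▸ p5, --c--▸ p6
  p3 = b.(a.(0 + 0) + c.0) | c.0 ⊢ --b--▸ p7, --c--▸ p8
  p4 = (a.(0 + 0) + c.0) | a.c.0 ⊢ --a--▸ p7, --a--▸ p9, --c--▸ p10
  p5 = (0 + 0) | a.a.c.0 ⊢ --a--▸ p9
  p6 = 0 | a.a.c.0 ⊢ --a--▸ p10
  p7 = (a.(0 + 0) + c.0) | c.0 ⊢ --a--▸ p11, --c--▸ p12, --c--▸ p13
  p8 = b.(a.(0 + 0) + c.0) | 0 ⊢ --b--▸ p12
  p9 = (0 + 0) | a.c.0 ⊢ --a--▸ p11
  p10 = 0 | a.c.0 ⊢ --a--▸ p13
  p11 = (0 + 0) | c.0 ⊢ --c--▸ p14
  p12 = (a.(0 + 0) + c.0) | 0 ⊢ --a--▸ p14, --c--▸ p15
  p13 = 0 | c.0 ⊢ --c--▸ p15
  p14 = (0 + 0) | 0 ⊢ ∅
  p15 = 0 | 0 ⊢ ∅
Reachable graph of Q (12 states):
  q0 = b.a.(0 + 0) | a.a.c.0 ⊢ --a--▸ q1, --b--▸ q2
  q1 = b.a.(0 + 0) | a.c.0 ⊢ --a--▸ q3, --b--▸ q4
  q2 = a.(0 + 0) | a.a.c.0 ⊢ --a--▸ q4, --a--▸ q5
  q3 = b.a.(0 + 0) | c.0 ⊢ --b--▸ q6, --c--▸ q7
  q4 = a.(0 + 0) | a.c.0 ⊢ --a--▸ q6, --a--▸ q8
  q5 = (0 + 0) | a.a.c.0 ⊢ --a--▸ q8
  q6 = a.(0 + 0) | c.0 ⊢ --a--▸ q9, --c--▸ q10
  q7 = b.a.(0 + 0) | 0 ⊢ --b--▸ q10
  q8 = (0 + 0) | a.c.0 ⊢ --a--▸ q9
  q9 = (0 + 0) | c.0 ⊢ --c--▸ q11
  q10 = a.(0 + 0) | 0 ⊢ --a--▸ q11
  q11 = (0 + 0) | 0 ⊢ ∅
Trace ⟨bc⟩ through P, begin at {p0}:
  [1] b ⇒ {p2}
  [2] c ⇒ {p6}
  — P admits the full trace.
Trace ⟨bc⟩ through Q, begin at {q0}:
  [1] b ⇒ {q2}
  [2] c ⇒ no successor for Q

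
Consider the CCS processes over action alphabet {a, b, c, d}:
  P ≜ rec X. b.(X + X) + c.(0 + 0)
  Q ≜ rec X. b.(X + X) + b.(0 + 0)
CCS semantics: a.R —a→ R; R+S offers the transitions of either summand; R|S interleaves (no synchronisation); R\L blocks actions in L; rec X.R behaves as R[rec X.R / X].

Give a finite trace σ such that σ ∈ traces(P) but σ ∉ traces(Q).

c

P's transition system — 3 states:
  s0 = rec X. b.(X + X) + c.(0 + 0) → —b→ s1, —c→ s2
  s1 = (rec X. b.(X + X) + c.(0 + 0)) + (rec X. b.(X + X) + c.(0 + 0)) → —b→ s1, —c→ s2
  s2 = 0 + 0 → ·
Q's transition system — 3 states:
  t0 = rec X. b.(X + X) + b.(0 + 0) → —b→ t1, —b→ t2
  t1 = (rec X. b.(X + X) + b.(0 + 0)) + (rec X. b.(X + X) + b.(0 + 0)) → —b→ t1, —b→ t2
  t2 = 0 + 0 → ·
Trace ⟨c⟩ through P, begin at {s0}:
  after c @ step 1: {s2}
  ✓ P
Trace ⟨c⟩ through Q, begin at {t0}:
  after c @ step 1: no successor for Q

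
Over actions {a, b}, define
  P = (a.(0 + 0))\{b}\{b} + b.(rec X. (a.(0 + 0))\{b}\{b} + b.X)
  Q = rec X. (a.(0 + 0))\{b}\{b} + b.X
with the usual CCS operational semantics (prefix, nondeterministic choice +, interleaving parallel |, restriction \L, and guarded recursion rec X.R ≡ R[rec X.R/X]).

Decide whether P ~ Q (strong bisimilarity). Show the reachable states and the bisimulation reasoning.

Reachable graph of P (3 states):
  p0 = (a.(0 + 0))\{b}\{b} + b.(rec X. (a.(0 + 0))\{b}\{b} + b.X) → --a--▸ p1, --b--▸ p2
  p1 = (0 + 0)\{b}\{b} → (no moves)
  p2 = rec X. (a.(0 + 0))\{b}\{b} + b.X → --a--▸ p1, --b--▸ p2
Reachable graph of Q (2 states):
  q0 = rec X. (a.(0 + 0))\{b}\{b} + b.X → --a--▸ q1, --b--▸ q0
  q1 = (0 + 0)\{b}\{b} → (no moves)
Coarsest stable partition (strong bisimilarity classes):
  B0 = {p0, p2, q0}
  B1 = {p1, q1}
p0 ∈ B0, q0 ∈ B0 → same block

bisimilar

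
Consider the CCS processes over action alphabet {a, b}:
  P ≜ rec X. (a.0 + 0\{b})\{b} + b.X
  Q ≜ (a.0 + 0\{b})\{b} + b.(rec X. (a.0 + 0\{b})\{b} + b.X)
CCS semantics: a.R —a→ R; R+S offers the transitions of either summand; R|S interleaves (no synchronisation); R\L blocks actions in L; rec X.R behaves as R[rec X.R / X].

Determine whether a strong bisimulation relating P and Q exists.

P's transition system — 2 states:
  u0 = rec X. (a.0 + 0\{b})\{b} + b.X → -a-> u1, -b-> u0
  u1 = 0\{b} → ∅
Q's transition system — 3 states:
  v0 = (a.0 + 0\{b})\{b} + b.(rec X. (a.0 + 0\{b})\{b} + b.X) → -a-> v1, -b-> v2
  v1 = 0\{b} → ∅
  v2 = rec X. (a.0 + 0\{b})\{b} + b.X → -a-> v1, -b-> v2
Bisimilarity quotient blocks:
  B0 = {u0, v0, v2}
  B1 = {u1, v1}
u0 ∈ B0, v0 ∈ B0 → same block

bisimilar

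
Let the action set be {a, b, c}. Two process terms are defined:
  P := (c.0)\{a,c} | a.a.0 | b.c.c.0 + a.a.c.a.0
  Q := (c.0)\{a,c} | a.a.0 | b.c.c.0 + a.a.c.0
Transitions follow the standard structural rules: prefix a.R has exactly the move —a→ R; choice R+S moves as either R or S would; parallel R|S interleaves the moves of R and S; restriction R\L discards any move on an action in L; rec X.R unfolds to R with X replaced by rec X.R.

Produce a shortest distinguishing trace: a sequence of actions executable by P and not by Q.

P's transition system — 16 states:
  p0 = (c.0)\{a,c} | a.a.0 | b.c.c.0 + a.a.c.a.0 → ··a··> p1, ··a··> p2, ··b··> p3
  p1 = (c.0)\{a,c} | a.0 | b.c.c.0 → ··a··> p4, ··b··> p5
  p2 = a.c.a.0 → ··a··> p6
  p3 = (c.0)\{a,c} | a.a.0 | c.c.0 → ··a··> p5, ··c··> p7
  p4 = (c.0)\{a,c} | 0 | b.c.c.0 → ··b··> p8
  p5 = (c.0)\{a,c} | a.0 | c.c.0 → ··a··> p8, ··c··> p9
  p6 = c.a.0 → ··c··> p10
  p7 = (c.0)\{a,c} | a.a.0 | c.0 → ··a··> p9, ··c··> p11
  p8 = (c.0)\{a,c} | 0 | c.c.0 → ··c··> p12
  p9 = (c.0)\{a,c} | a.0 | c.0 → ··a··> p12, ··c··> p13
  p10 = a.0 → ··a··> p14
  p11 = (c.0)\{a,c} | a.a.0 | 0 → ··a··> p13
  p12 = (c.0)\{a,c} | 0 | c.0 → ··c··> p15
  p13 = (c.0)\{a,c} | a.0 | 0 → ··a··> p15
  p14 = 0 → (no moves)
  p15 = (c.0)\{a,c} | 0 | 0 → (no moves)
Q's transition system — 15 states:
  q0 = (c.0)\{a,c} | a.a.0 | b.c.c.0 + a.a.c.0 → ··a··> q1, ··a··> q2, ··b··> q3
  q1 = (c.0)\{a,c} | a.0 | b.c.c.0 → ··a··> q4, ··b··> q5
  q2 = a.c.0 → ··a··> q6
  q3 = (c.0)\{a,c} | a.a.0 | c.c.0 → ··a··> q5, ··c··> q7
  q4 = (c.0)\{a,c} | 0 | b.c.c.0 → ··b··> q8
  q5 = (c.0)\{a,c} | a.0 | c.c.0 → ··a··> q8, ··c··> q9
  q6 = c.0 → ··c··> q10
  q7 = (c.0)\{a,c} | a.a.0 | c.0 → ··a··> q9, ··c··> q11
  q8 = (c.0)\{a,c} | 0 | c.c.0 → ··c··> q12
  q9 = (c.0)\{a,c} | a.0 | c.0 → ··a··> q12, ··c··> q13
  q10 = 0 → (no moves)
  q11 = (c.0)\{a,c} | a.a.0 | 0 → ··a··> q13
  q12 = (c.0)\{a,c} | 0 | c.0 → ··c··> q14
  q13 = (c.0)\{a,c} | a.0 | 0 → ··a··> q14
  q14 = (c.0)\{a,c} | 0 | 0 → (no moves)
Run σ = ⟨aaca⟩ on P: start {p0}
  [1] a ⇒ {p1, p2}
  [2] a ⇒ {p4, p6}
  [3] c ⇒ {p10}
  [4] a ⇒ {p14}
  P completes σ.
Run σ = ⟨aaca⟩ on Q: start {q0}
  [1] a ⇒ {q1, q2}
  [2] a ⇒ {q4, q6}
  [3] c ⇒ {q10}
  [4] a ⇒ ∅  — Q cannot continue

aaca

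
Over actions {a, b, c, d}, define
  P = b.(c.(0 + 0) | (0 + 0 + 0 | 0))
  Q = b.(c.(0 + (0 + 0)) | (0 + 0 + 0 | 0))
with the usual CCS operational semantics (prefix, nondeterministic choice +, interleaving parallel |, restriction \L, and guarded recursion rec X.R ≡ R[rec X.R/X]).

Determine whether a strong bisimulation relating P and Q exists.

LTS(P): 3 reachable states
  m0 = b.(c.(0 + 0) | (0 + 0 + 0 | 0)) | ··b··> m1
  m1 = c.(0 + 0) | (0 + 0 + 0 | 0) | ··c··> m2
  m2 = (0 + 0) | (0 + 0 + 0 | 0) | ·
LTS(Q): 3 reachable states
  n0 = b.(c.(0 + (0 + 0)) | (0 + 0 + 0 | 0)) | ··b··> n1
  n1 = c.(0 + (0 + 0)) | (0 + 0 + 0 | 0) | ··c··> n2
  n2 = (0 + (0 + 0)) | (0 + 0 + 0 | 0) | ·
Bisimilarity quotient blocks:
  B0 = {m0, n0}
  B1 = {m1, n1}
  B2 = {m2, n2}
m0 ∈ B0, n0 ∈ B0 → same block

YES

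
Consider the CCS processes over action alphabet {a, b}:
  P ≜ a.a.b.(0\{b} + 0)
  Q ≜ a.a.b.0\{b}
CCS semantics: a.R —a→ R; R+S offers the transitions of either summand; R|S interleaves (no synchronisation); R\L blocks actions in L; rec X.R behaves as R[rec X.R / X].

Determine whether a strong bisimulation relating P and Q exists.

YES

P's transition system — 4 states:
  s0 = a.a.b.(0\{b} + 0) → =a=> s1
  s1 = a.b.(0\{b} + 0) → =a=> s2
  s2 = b.(0\{b} + 0) → =b=> s3
  s3 = 0\{b} + 0 → stopped
Q's transition system — 4 states:
  t0 = a.a.b.0\{b} → =a=> t1
  t1 = a.b.0\{b} → =a=> t2
  t2 = b.0\{b} → =b=> t3
  t3 = 0\{b} → stopped
Bisimilarity quotient blocks:
  B0 = {s0, t0}
  B1 = {s1, t1}
  B2 = {s2, t2}
  B3 = {s3, t3}
s0 ∈ B0, t0 ∈ B0 → same block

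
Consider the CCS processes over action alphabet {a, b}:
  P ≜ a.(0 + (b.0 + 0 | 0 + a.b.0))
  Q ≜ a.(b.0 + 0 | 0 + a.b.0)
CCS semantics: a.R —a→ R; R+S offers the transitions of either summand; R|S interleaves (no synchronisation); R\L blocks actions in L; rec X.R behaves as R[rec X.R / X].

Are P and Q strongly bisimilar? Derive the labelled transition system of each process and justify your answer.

LTS(P): 4 reachable states
  p0 = a.(0 + (b.0 + 0 | 0 + a.b.0)) :: —a→ p1
  p1 = 0 + (b.0 + 0 | 0 + a.b.0) :: —a→ p2, —b→ p3
  p2 = b.0 :: —b→ p3
  p3 = 0 :: stopped
LTS(Q): 4 reachable states
  q0 = a.(b.0 + 0 | 0 + a.b.0) :: —a→ q1
  q1 = b.0 + 0 | 0 + a.b.0 :: —a→ q2, —b→ q3
  q2 = b.0 :: —b→ q3
  q3 = 0 :: stopped
Bisimilarity quotient blocks:
  B0 = {p0, q0}
  B1 = {p1, q1}
  B2 = {p2, q2}
  B3 = {p3, q3}
p0 ∈ B0, q0 ∈ B0 → same block

bisimilar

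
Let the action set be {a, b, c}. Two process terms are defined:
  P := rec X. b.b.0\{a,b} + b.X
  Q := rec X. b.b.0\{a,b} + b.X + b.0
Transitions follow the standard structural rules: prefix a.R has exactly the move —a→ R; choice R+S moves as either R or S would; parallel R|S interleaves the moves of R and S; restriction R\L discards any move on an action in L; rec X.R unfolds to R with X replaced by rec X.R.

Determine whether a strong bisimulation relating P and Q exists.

P ≁ Q

P's transition system — 3 states:
  u0 = rec X. b.b.0\{a,b} + b.X has moves —b→ u0, —b→ u1
  u1 = b.0\{a,b} has moves —b→ u2
  u2 = 0\{a,b} has moves ·
Q's transition system — 4 states:
  v0 = rec X. b.b.0\{a,b} + b.X + b.0 has moves —b→ v0, —b→ v1, —b→ v2
  v1 = 0 has moves ·
  v2 = b.0\{a,b} has moves —b→ v3
  v3 = 0\{a,b} has moves ·
Partition-refinement fixed point:
  B0 = {u0}
  B1 = {u1, v2}
  B2 = {u2, v1, v3}
  B3 = {v0}
u0 ∈ B0, v0 ∈ B3 → different blocks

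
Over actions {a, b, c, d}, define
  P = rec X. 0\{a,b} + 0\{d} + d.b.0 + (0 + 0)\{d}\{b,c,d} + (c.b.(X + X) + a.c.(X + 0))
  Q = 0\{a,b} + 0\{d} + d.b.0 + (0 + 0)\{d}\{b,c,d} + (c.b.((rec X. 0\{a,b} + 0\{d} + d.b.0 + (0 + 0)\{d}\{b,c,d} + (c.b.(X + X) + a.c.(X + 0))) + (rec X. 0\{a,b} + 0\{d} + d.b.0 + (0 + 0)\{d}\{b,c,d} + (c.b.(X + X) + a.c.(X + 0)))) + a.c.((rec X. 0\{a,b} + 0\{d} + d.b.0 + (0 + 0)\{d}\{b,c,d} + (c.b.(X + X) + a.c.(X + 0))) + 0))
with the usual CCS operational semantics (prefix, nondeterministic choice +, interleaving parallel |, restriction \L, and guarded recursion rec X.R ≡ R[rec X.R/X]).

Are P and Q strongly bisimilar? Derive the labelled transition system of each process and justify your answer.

P ~ Q

P's transition system — 7 states:
  s0 = rec X. 0\{a,b} + 0\{d} + d.b.0 + (0 + 0)\{d}\{b,c,d} + (c.b.(X + X) + a.c.(X + 0)) → =a=> s1, =c=> s2, =d=> s3
  s1 = c.((rec X. 0\{a,b} + 0\{d} + d.b.0 + (0 + 0)\{d}\{b,c,d} + (c.b.(X + X) + a.c.(X + 0))) + 0) → =c=> s4
  s2 = b.((rec X. 0\{a,b} + 0\{d} + d.b.0 + (0 + 0)\{d}\{b,c,d} + (c.b.(X + X) + a.c.(X + 0))) + (rec X. 0\{a,b} + 0\{d} + d.b.0 + (0 + 0)\{d}\{b,c,d} + (c.b.(X + X) + a.c.(X + 0)))) → =b=> s5
  s3 = b.0 → =b=> s6
  s4 = (rec X. 0\{a,b} + 0\{d} + d.b.0 + (0 + 0)\{d}\{b,c,d} + (c.b.(X + X) + a.c.(X + 0))) + 0 → =a=> s1, =c=> s2, =d=> s3
  s5 = (rec X. 0\{a,b} + 0\{d} + d.b.0 + (0 + 0)\{d}\{b,c,d} + (c.b.(X + X) + a.c.(X + 0))) + (rec X. 0\{a,b} + 0\{d} + d.b.0 + (0 + 0)\{d}\{b,c,d} + (c.b.(X + X) + a.c.(X + 0))) → =a=> s1, =c=> s2, =d=> s3
  s6 = 0 → (no moves)
Q's transition system — 7 states:
  t0 = 0\{a,b} + 0\{d} + d.b.0 + (0 + 0)\{d}\{b,c,d} + (c.b.((rec X. 0\{a,b} + 0\{d} + d.b.0 + (0 + 0)\{d}\{b,c,d} + (c.b.(X + X) + a.c.(X + 0))) + (rec X. 0\{a,b} + 0\{d} + d.b.0 + (0 + 0)\{d}\{b,c,d} + (c.b.(X + X) + a.c.(X + 0)))) + a.c.((rec X. 0\{a,b} + 0\{d} + d.b.0 + (0 + 0)\{d}\{b,c,d} + (c.b.(X + X) + a.c.(X + 0))) + 0)) → =a=> t1, =c=> t2, =d=> t3
  t1 = c.((rec X. 0\{a,b} + 0\{d} + d.b.0 + (0 + 0)\{d}\{b,c,d} + (c.b.(X + X) + a.c.(X + 0))) + 0) → =c=> t4
  t2 = b.((rec X. 0\{a,b} + 0\{d} + d.b.0 + (0 + 0)\{d}\{b,c,d} + (c.b.(X + X) + a.c.(X + 0))) + (rec X. 0\{a,b} + 0\{d} + d.b.0 + (0 + 0)\{d}\{b,c,d} + (c.b.(X + X) + a.c.(X + 0)))) → =b=> t5
  t3 = b.0 → =b=> t6
  t4 = (rec X. 0\{a,b} + 0\{d} + d.b.0 + (0 + 0)\{d}\{b,c,d} + (c.b.(X + X) + a.c.(X + 0))) + 0 → =a=> t1, =c=> t2, =d=> t3
  t5 = (rec X. 0\{a,b} + 0\{d} + d.b.0 + (0 + 0)\{d}\{b,c,d} + (c.b.(X + X) + a.c.(X + 0))) + (rec X. 0\{a,b} + 0\{d} + d.b.0 + (0 + 0)\{d}\{b,c,d} + (c.b.(X + X) + a.c.(X + 0))) → =a=> t1, =c=> t2, =d=> t3
  t6 = 0 → (no moves)
Coarsest stable partition (strong bisimilarity classes):
  B0 = {s0, s4, s5, t0, t4, t5}
  B1 = {s2, t2}
  B2 = {s1, t1}
  B3 = {s3, t3}
  B4 = {s6, t6}
s0 ∈ B0, t0 ∈ B0 → same block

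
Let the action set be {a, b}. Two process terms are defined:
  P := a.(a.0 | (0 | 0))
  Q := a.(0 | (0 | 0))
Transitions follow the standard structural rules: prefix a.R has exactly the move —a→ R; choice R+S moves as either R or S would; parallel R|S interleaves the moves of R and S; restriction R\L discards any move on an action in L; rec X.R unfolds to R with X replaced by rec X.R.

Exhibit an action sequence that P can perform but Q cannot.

P's transition system — 3 states:
  m0 = a.(a.0 | (0 | 0)) | ··a··> m1
  m1 = a.0 | (0 | 0) | ··a··> m2
  m2 = 0 | (0 | 0) | stopped
Q's transition system — 2 states:
  n0 = a.(0 | (0 | 0)) | ··a··> n1
  n1 = 0 | (0 | 0) | stopped
Run σ = ⟨aa⟩ on P: start {m0}
  [1] a ⇒ {m1}
  [2] a ⇒ {m2}
  ✓ P
Run σ = ⟨aa⟩ on Q: start {n0}
  [1] a ⇒ {n1}
  [2] a ⇒ ∅ (Q stuck)

aa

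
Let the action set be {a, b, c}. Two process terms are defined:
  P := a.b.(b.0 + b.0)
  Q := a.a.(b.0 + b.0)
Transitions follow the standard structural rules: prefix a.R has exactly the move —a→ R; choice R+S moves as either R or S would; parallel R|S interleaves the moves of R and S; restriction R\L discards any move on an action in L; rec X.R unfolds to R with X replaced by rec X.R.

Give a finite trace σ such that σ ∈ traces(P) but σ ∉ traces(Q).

LTS(P): 4 reachable states
  p0 = a.b.(b.0 + b.0) has moves —a→ p1
  p1 = b.(b.0 + b.0) has moves —b→ p2
  p2 = b.0 + b.0 has moves —b→ p3
  p3 = 0 has moves ∅
LTS(Q): 4 reachable states
  q0 = a.a.(b.0 + b.0) has moves —a→ q1
  q1 = a.(b.0 + b.0) has moves —a→ q2
  q2 = b.0 + b.0 has moves —b→ q3
  q3 = 0 has moves ∅
Executing ab from P (initial set {p0}):
  after a @ step 1: {p1}
  after b @ step 2: {p2}
  — P admits the full trace.
Executing ab from Q (initial set {q0}):
  after a @ step 1: {q1}
  after b @ step 2: ∅  — Q cannot continue

ab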